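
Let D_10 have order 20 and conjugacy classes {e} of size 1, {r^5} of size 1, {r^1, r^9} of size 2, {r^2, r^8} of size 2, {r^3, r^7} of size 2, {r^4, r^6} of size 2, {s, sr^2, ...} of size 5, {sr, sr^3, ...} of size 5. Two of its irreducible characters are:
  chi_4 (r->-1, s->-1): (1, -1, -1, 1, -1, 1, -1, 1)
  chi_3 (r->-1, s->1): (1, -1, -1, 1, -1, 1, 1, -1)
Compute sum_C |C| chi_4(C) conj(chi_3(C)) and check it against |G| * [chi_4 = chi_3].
Sum = 0; so <chi_4, chi_3> = 0 (distinct irreducibles are orthogonal).

Explanation: Compute term by term over conjugacy classes (|C| * chi_4(C) * conj(chi_3(C))):
  1*(1)*conj(1) + 1*(-1)*conj(-1) + 2*(-1)*conj(-1) + 2*(1)*conj(1) + 2*(-1)*conj(-1) + 2*(1)*conj(1) + 5*(-1)*conj(1) + 5*(1)*conj(-1)
  = (1) + (1) + (2) + (2) + (2) + (2) + (-5) + (-5)
  = 0.
Dividing by |G| = 20 gives 0/20 = 0, matching the row-orthogonality relation <chi_4, chi_3> = [chi_4 = chi_3].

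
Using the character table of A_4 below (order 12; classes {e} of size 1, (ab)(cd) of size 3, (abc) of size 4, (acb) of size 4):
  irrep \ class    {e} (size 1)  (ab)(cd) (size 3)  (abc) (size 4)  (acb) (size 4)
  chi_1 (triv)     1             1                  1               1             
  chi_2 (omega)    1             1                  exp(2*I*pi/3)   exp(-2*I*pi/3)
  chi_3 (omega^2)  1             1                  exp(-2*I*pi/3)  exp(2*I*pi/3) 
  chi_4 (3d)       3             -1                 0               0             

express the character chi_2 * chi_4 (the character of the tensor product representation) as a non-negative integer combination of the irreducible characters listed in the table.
chi_2 tensor chi_4 = chi_4 (all other irreducibles have multiplicity 0).

Argument: The character of a tensor product is the pointwise product (chi_2 * chi_4)(C) = chi_2(C) * chi_4(C):
  {e}: (1)*(3), (ab)(cd): (1)*(-1), (abc): (exp(2*I*pi/3))*(0), (acb): (exp(-2*I*pi/3))*(0)
so (chi_2 * chi_4) takes values
  {e} -> 3, (ab)(cd) -> -1, (abc) -> 0, (acb) -> 0.
Now take the inner product of this character with each irreducible chi from the table, <chi_2*chi_4, chi> = (1/12) sum_C |C| (chi_2*chi_4)(C) conj(chi(C)):
  <chi_2*chi_4, chi_1> = (1/12)[1*(3)*conj(1) + 3*(-1)*conj(1) + 4*(0)*conj(1) + 4*(0)*conj(1)]
      = (1/12)[(3) + (-3) + (0) + (0)] = 0/12 = 0
  <chi_2*chi_4, chi_2> = (1/12)[1*(3)*conj(1) + 3*(-1)*conj(1) + 4*(0)*conj(exp(2*I*pi/3)) + 4*(0)*conj(exp(-2*I*pi/3))]
      = (1/12)[(3) + (-3) + (0) + (0)] = 0/12 = 0
  <chi_2*chi_4, chi_3> = (1/12)[1*(3)*conj(1) + 3*(-1)*conj(1) + 4*(0)*conj(exp(-2*I*pi/3)) + 4*(0)*conj(exp(2*I*pi/3))]
      = (1/12)[(3) + (-3) + (0) + (0)] = 0/12 = 0
  <chi_2*chi_4, chi_4> = (1/12)[1*(3)*conj(3) + 3*(-1)*conj(-1) + 4*(0)*conj(0) + 4*(0)*conj(0)]
      = (1/12)[(9) + (3) + (0) + (0)] = 12/12 = 1
(Exp terms are combined using exp(i*s)*conj(exp(i*t)) = exp(i*(s-t)), and sums of them are collapsed using the identity that for every m > 1 the m distinct m-th roots of unity sum to 0, e.g. 1 + exp(2*I*pi/3) + exp(-2*I*pi/3) = 0.)
Hence the multiplicities are chi_4: 1. Dimension check: dim(chi_2)*dim(chi_4) = 1*3 = 3 and sum (mult * dim) = 1*3 = 3.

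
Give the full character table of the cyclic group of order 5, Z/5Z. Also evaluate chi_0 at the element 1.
Character table of Z/5Z (irreps indexed chi_0,...,chi_4 with chi_k(m) = zeta_5^(k*m), zeta_5 = exp(2*pi*i/5)):
  irrep \ class  {0} (size 1)  {1} (size 1)    {2} (size 1)    {3} (size 1)    {4} (size 1)  
  chi_0          1             1               1               1               1             
  chi_1          1             exp(2*I*pi/5)   exp(4*I*pi/5)   exp(-4*I*pi/5)  exp(-2*I*pi/5)
  chi_2          1             exp(4*I*pi/5)   exp(-2*I*pi/5)  exp(2*I*pi/5)   exp(-4*I*pi/5)
  chi_3          1             exp(-4*I*pi/5)  exp(2*I*pi/5)   exp(-2*I*pi/5)  exp(4*I*pi/5) 
  chi_4          1             exp(-2*I*pi/5)  exp(-4*I*pi/5)  exp(4*I*pi/5)   exp(2*I*pi/5) 

Spot check: chi_0(1) = zeta_5^(0*1) = zeta_5^0 = 1.

Solution. Z/5Z is abelian, so all 5 irreducible complex representations are 1-dimensional. They are given by chi_k(m) = zeta_5^(k*m) for k = 0,...,4. Row orthogonality: sum_m chi_k(m) conj(chi_l(m)) = 5 * [k = l].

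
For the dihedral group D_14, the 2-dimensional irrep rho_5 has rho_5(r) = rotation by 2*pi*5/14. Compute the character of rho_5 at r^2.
chi_{rho_5}(r^2) = 2*cos(2*pi*5*2/14) = -2*cos(3*pi/7)

Solution. rho_5(r^2) is rotation by angle 2*pi*5*2/14, whose trace is 2*cos(2*pi*5*2/14) = -2*cos(3*pi/7).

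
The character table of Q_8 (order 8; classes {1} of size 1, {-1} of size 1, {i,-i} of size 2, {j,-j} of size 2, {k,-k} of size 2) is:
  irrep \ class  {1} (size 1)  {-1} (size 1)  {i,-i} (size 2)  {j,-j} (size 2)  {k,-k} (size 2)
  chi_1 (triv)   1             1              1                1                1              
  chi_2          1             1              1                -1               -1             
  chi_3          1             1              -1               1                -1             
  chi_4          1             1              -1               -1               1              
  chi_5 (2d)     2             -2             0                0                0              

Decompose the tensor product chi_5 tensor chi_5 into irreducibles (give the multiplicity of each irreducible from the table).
chi_5 tensor chi_5 = chi_1 + chi_2 + chi_3 + chi_4 (all other irreducibles have multiplicity 0).

Argument: The character of a tensor product is the pointwise product (chi_5 * chi_5)(C) = chi_5(C) * chi_5(C):
  {1}: (2)*(2), {-1}: (-2)*(-2), {i,-i}: (0)*(0), {j,-j}: (0)*(0), {k,-k}: (0)*(0)
so (chi_5 * chi_5) takes values
  {1} -> 4, {-1} -> 4, {i,-i} -> 0, {j,-j} -> 0, {k,-k} -> 0.
Now take the inner product of this character with each irreducible chi from the table, <chi_5*chi_5, chi> = (1/8) sum_C |C| (chi_5*chi_5)(C) conj(chi(C)):
  <chi_5*chi_5, chi_1> = (1/8)[1*(4)*conj(1) + 1*(4)*conj(1) + 2*(0)*conj(1) + 2*(0)*conj(1) + 2*(0)*conj(1)]
      = (1/8)[(4) + (4) + (0) + (0) + (0)] = 8/8 = 1
  <chi_5*chi_5, chi_2> = (1/8)[1*(4)*conj(1) + 1*(4)*conj(1) + 2*(0)*conj(1) + 2*(0)*conj(-1) + 2*(0)*conj(-1)]
      = (1/8)[(4) + (4) + (0) + (0) + (0)] = 8/8 = 1
  <chi_5*chi_5, chi_3> = (1/8)[1*(4)*conj(1) + 1*(4)*conj(1) + 2*(0)*conj(-1) + 2*(0)*conj(1) + 2*(0)*conj(-1)]
      = (1/8)[(4) + (4) + (0) + (0) + (0)] = 8/8 = 1
  <chi_5*chi_5, chi_4> = (1/8)[1*(4)*conj(1) + 1*(4)*conj(1) + 2*(0)*conj(-1) + 2*(0)*conj(-1) + 2*(0)*conj(1)]
      = (1/8)[(4) + (4) + (0) + (0) + (0)] = 8/8 = 1
  <chi_5*chi_5, chi_5> = (1/8)[1*(4)*conj(2) + 1*(4)*conj(-2) + 2*(0)*conj(0) + 2*(0)*conj(0) + 2*(0)*conj(0)]
      = (1/8)[(8) + (-8) + (0) + (0) + (0)] = 0/8 = 0
Hence the multiplicities are chi_1: 1, chi_2: 1, chi_3: 1, chi_4: 1. Dimension check: dim(chi_5)*dim(chi_5) = 2*2 = 4 and sum (mult * dim) = 1*1 + 1*1 + 1*1 + 1*1 = 4.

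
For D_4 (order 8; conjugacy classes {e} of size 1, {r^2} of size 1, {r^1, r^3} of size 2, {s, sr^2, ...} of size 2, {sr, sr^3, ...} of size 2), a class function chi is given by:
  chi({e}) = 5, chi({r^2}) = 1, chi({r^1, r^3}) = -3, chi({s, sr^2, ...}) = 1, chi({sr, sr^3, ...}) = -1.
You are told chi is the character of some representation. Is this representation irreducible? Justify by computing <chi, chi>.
Not irreducible (reducible): <chi, chi> = 6 > 1.

Solution. <chi, chi> = (1/|G|) sum_C |C| * |chi(C)|^2 = (1/8)[1*|5|^2 + 1*|1|^2 + 2*|-3|^2 + 2*|1|^2 + 2*|-1|^2]
  = (1/8)[(25) + (1) + (18) + (2) + (2)] = 48/8 = 6.
A character is irreducible iff <chi, chi> = 1, so this representation is reducible.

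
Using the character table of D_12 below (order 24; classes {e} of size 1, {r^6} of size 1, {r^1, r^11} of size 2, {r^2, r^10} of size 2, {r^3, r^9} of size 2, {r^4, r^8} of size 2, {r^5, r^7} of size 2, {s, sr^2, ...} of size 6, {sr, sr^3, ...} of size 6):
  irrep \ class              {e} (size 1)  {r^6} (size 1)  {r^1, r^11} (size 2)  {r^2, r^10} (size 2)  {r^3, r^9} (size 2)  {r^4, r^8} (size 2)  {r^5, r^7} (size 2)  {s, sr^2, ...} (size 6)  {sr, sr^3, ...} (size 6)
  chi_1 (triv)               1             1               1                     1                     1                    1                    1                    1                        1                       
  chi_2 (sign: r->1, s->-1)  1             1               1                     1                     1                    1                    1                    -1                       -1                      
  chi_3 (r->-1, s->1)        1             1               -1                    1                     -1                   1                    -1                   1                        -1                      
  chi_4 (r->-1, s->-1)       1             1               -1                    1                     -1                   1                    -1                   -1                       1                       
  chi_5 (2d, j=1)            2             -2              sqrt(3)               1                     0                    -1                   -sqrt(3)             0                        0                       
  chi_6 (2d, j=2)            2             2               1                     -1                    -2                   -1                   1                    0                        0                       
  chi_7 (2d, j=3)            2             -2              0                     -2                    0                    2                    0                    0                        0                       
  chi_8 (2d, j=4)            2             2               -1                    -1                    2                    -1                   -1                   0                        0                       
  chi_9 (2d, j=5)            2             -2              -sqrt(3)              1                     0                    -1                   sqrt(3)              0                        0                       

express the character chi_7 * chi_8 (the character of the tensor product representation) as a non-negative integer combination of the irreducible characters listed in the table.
chi_7 tensor chi_8 = chi_5 + chi_9 (all other irreducibles have multiplicity 0).

Solution. The character of a tensor product is the pointwise product (chi_7 * chi_8)(C) = chi_7(C) * chi_8(C):
  {e}: (2)*(2), {r^6}: (-2)*(2), {r^1, r^11}: (0)*(-1), {r^2, r^10}: (-2)*(-1), {r^3, r^9}: (0)*(2), {r^4, r^8}: (2)*(-1), {r^5, r^7}: (0)*(-1), {s, sr^2, ...}: (0)*(0), {sr, sr^3, ...}: (0)*(0)
so (chi_7 * chi_8) takes values
  {e} -> 4, {r^6} -> -4, {r^1, r^11} -> 0, {r^2, r^10} -> 2, {r^3, r^9} -> 0, {r^4, r^8} -> -2, {r^5, r^7} -> 0, {s, sr^2, ...} -> 0, {sr, sr^3, ...} -> 0.
Now take the inner product of this character with each irreducible chi from the table, <chi_7*chi_8, chi> = (1/24) sum_C |C| (chi_7*chi_8)(C) conj(chi(C)):
  <chi_7*chi_8, chi_1> = (1/24)[1*(4)*conj(1) + 1*(-4)*conj(1) + 2*(0)*conj(1) + 2*(2)*conj(1) + 2*(0)*conj(1) + 2*(-2)*conj(1) + 2*(0)*conj(1) + 6*(0)*conj(1) + 6*(0)*conj(1)]
      = (1/24)[(4) + (-4) + (0) + (4) + (0) + (-4) + (0) + (0) + (0)] = 0/24 = 0
  <chi_7*chi_8, chi_2> = (1/24)[1*(4)*conj(1) + 1*(-4)*conj(1) + 2*(0)*conj(1) + 2*(2)*conj(1) + 2*(0)*conj(1) + 2*(-2)*conj(1) + 2*(0)*conj(1) + 6*(0)*conj(-1) + 6*(0)*conj(-1)]
      = (1/24)[(4) + (-4) + (0) + (4) + (0) + (-4) + (0) + (0) + (0)] = 0/24 = 0
  <chi_7*chi_8, chi_3> = (1/24)[1*(4)*conj(1) + 1*(-4)*conj(1) + 2*(0)*conj(-1) + 2*(2)*conj(1) + 2*(0)*conj(-1) + 2*(-2)*conj(1) + 2*(0)*conj(-1) + 6*(0)*conj(1) + 6*(0)*conj(-1)]
      = (1/24)[(4) + (-4) + (0) + (4) + (0) + (-4) + (0) + (0) + (0)] = 0/24 = 0
  <chi_7*chi_8, chi_4> = (1/24)[1*(4)*conj(1) + 1*(-4)*conj(1) + 2*(0)*conj(-1) + 2*(2)*conj(1) + 2*(0)*conj(-1) + 2*(-2)*conj(1) + 2*(0)*conj(-1) + 6*(0)*conj(-1) + 6*(0)*conj(1)]
      = (1/24)[(4) + (-4) + (0) + (4) + (0) + (-4) + (0) + (0) + (0)] = 0/24 = 0
  <chi_7*chi_8, chi_5> = (1/24)[1*(4)*conj(2) + 1*(-4)*conj(-2) + 2*(0)*conj(sqrt(3)) + 2*(2)*conj(1) + 2*(0)*conj(0) + 2*(-2)*conj(-1) + 2*(0)*conj(-sqrt(3)) + 6*(0)*conj(0) + 6*(0)*conj(0)]
      = (1/24)[(8) + (8) + (0) + (4) + (0) + (4) + (0) + (0) + (0)] = 24/24 = 1
  <chi_7*chi_8, chi_6> = (1/24)[1*(4)*conj(2) + 1*(-4)*conj(2) + 2*(0)*conj(1) + 2*(2)*conj(-1) + 2*(0)*conj(-2) + 2*(-2)*conj(-1) + 2*(0)*conj(1) + 6*(0)*conj(0) + 6*(0)*conj(0)]
      = (1/24)[(8) + (-8) + (0) + (-4) + (0) + (4) + (0) + (0) + (0)] = 0/24 = 0
  <chi_7*chi_8, chi_7> = (1/24)[1*(4)*conj(2) + 1*(-4)*conj(-2) + 2*(0)*conj(0) + 2*(2)*conj(-2) + 2*(0)*conj(0) + 2*(-2)*conj(2) + 2*(0)*conj(0) + 6*(0)*conj(0) + 6*(0)*conj(0)]
      = (1/24)[(8) + (8) + (0) + (-8) + (0) + (-8) + (0) + (0) + (0)] = 0/24 = 0
  <chi_7*chi_8, chi_8> = (1/24)[1*(4)*conj(2) + 1*(-4)*conj(2) + 2*(0)*conj(-1) + 2*(2)*conj(-1) + 2*(0)*conj(2) + 2*(-2)*conj(-1) + 2*(0)*conj(-1) + 6*(0)*conj(0) + 6*(0)*conj(0)]
      = (1/24)[(8) + (-8) + (0) + (-4) + (0) + (4) + (0) + (0) + (0)] = 0/24 = 0
  <chi_7*chi_8, chi_9> = (1/24)[1*(4)*conj(2) + 1*(-4)*conj(-2) + 2*(0)*conj(-sqrt(3)) + 2*(2)*conj(1) + 2*(0)*conj(0) + 2*(-2)*conj(-1) + 2*(0)*conj(sqrt(3)) + 6*(0)*conj(0) + 6*(0)*conj(0)]
      = (1/24)[(8) + (8) + (0) + (4) + (0) + (4) + (0) + (0) + (0)] = 24/24 = 1
Hence the multiplicities are chi_5: 1, chi_9: 1. Dimension check: dim(chi_7)*dim(chi_8) = 2*2 = 4 and sum (mult * dim) = 1*2 + 1*2 = 4.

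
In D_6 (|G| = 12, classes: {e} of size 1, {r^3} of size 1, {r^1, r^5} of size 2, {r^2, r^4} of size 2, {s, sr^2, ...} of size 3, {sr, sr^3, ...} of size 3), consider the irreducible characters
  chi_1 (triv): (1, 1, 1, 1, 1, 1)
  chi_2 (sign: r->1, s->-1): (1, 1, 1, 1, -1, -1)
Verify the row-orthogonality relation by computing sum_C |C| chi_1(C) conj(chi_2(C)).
Sum = 0; so <chi_1, chi_2> = 0 (distinct irreducibles are orthogonal).

Why: Compute term by term over conjugacy classes (|C| * chi_1(C) * conj(chi_2(C))):
  1*(1)*conj(1) + 1*(1)*conj(1) + 2*(1)*conj(1) + 2*(1)*conj(1) + 3*(1)*conj(-1) + 3*(1)*conj(-1)
  = (1) + (1) + (2) + (2) + (-3) + (-3)
  = 0.
Dividing by |G| = 12 gives 0/12 = 0, matching the row-orthogonality relation <chi_1, chi_2> = [chi_1 = chi_2].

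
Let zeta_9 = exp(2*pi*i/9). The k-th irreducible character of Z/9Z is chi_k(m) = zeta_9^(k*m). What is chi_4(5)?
chi_4(5) = zeta_9^20 = exp(4*I*pi/9)

Why: chi_4(5) = zeta_9^(4*5) = zeta_9^20. Since zeta_9^9 = 1, this equals zeta_9^2 = exp(2*pi*i*2/9) = exp(4*I*pi/9).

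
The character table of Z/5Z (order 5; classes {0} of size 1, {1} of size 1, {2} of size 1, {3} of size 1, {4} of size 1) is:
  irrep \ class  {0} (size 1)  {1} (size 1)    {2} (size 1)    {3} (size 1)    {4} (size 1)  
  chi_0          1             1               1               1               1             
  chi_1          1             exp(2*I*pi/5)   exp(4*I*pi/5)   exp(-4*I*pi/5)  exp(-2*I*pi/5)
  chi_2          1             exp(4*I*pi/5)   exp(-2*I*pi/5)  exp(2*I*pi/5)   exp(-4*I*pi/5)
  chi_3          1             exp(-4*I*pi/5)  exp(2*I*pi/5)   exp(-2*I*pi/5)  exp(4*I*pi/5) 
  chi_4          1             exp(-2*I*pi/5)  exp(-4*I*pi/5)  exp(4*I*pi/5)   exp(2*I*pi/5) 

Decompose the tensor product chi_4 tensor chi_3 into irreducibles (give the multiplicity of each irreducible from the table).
chi_4 tensor chi_3 = chi_2 (all other irreducibles have multiplicity 0).

Explanation: The character of a tensor product is the pointwise product (chi_4 * chi_3)(C) = chi_4(C) * chi_3(C):
  {0}: (1)*(1), {1}: (exp(-2*I*pi/5))*(exp(-4*I*pi/5)), {2}: (exp(-4*I*pi/5))*(exp(2*I*pi/5)), {3}: (exp(4*I*pi/5))*(exp(-2*I*pi/5)), {4}: (exp(2*I*pi/5))*(exp(4*I*pi/5))
so (chi_4 * chi_3) takes values
  {0} -> 1, {1} -> exp(4*I*pi/5), {2} -> exp(-2*I*pi/5), {3} -> exp(2*I*pi/5), {4} -> exp(-4*I*pi/5).
Now take the inner product of this character with each irreducible chi from the table, <chi_4*chi_3, chi> = (1/5) sum_C |C| (chi_4*chi_3)(C) conj(chi(C)):
  <chi_4*chi_3, chi_0> = (1/5)[1*(1)*conj(1) + 1*(exp(4*I*pi/5))*conj(1) + 1*(exp(-2*I*pi/5))*conj(1) + 1*(exp(2*I*pi/5))*conj(1) + 1*(exp(-4*I*pi/5))*conj(1)]
      = (1/5)[(1) + (exp(4*I*pi/5)) + (exp(-2*I*pi/5)) + (exp(2*I*pi/5)) + (exp(-4*I*pi/5))] = 0/5 = 0
  <chi_4*chi_3, chi_1> = (1/5)[1*(1)*conj(1) + 1*(exp(4*I*pi/5))*conj(exp(2*I*pi/5)) + 1*(exp(-2*I*pi/5))*conj(exp(4*I*pi/5)) + 1*(exp(2*I*pi/5))*conj(exp(-4*I*pi/5)) + 1*(exp(-4*I*pi/5))*conj(exp(-2*I*pi/5))]
      = (1/5)[(1) + (exp(2*I*pi/5)) + (exp(4*I*pi/5)) + (exp(-4*I*pi/5)) + (exp(-2*I*pi/5))] = 0/5 = 0
  <chi_4*chi_3, chi_2> = (1/5)[1*(1)*conj(1) + 1*(exp(4*I*pi/5))*conj(exp(4*I*pi/5)) + 1*(exp(-2*I*pi/5))*conj(exp(-2*I*pi/5)) + 1*(exp(2*I*pi/5))*conj(exp(2*I*pi/5)) + 1*(exp(-4*I*pi/5))*conj(exp(-4*I*pi/5))]
      = (1/5)[(1) + (1) + (1) + (1) + (1)] = 5/5 = 1
  <chi_4*chi_3, chi_3> = (1/5)[1*(1)*conj(1) + 1*(exp(4*I*pi/5))*conj(exp(-4*I*pi/5)) + 1*(exp(-2*I*pi/5))*conj(exp(2*I*pi/5)) + 1*(exp(2*I*pi/5))*conj(exp(-2*I*pi/5)) + 1*(exp(-4*I*pi/5))*conj(exp(4*I*pi/5))]
      = (1/5)[(1) + (exp(-2*I*pi/5)) + (exp(-4*I*pi/5)) + (exp(4*I*pi/5)) + (exp(2*I*pi/5))] = 0/5 = 0
  <chi_4*chi_3, chi_4> = (1/5)[1*(1)*conj(1) + 1*(exp(4*I*pi/5))*conj(exp(-2*I*pi/5)) + 1*(exp(-2*I*pi/5))*conj(exp(-4*I*pi/5)) + 1*(exp(2*I*pi/5))*conj(exp(4*I*pi/5)) + 1*(exp(-4*I*pi/5))*conj(exp(2*I*pi/5))]
      = (1/5)[(1) + (exp(-4*I*pi/5)) + (exp(2*I*pi/5)) + (exp(-2*I*pi/5)) + (exp(4*I*pi/5))] = 0/5 = 0
(Exp terms are combined using exp(i*s)*conj(exp(i*t)) = exp(i*(s-t)), and sums of them are collapsed using the identity that for every m > 1 the m distinct m-th roots of unity sum to 0, e.g. 1 + exp(2*I*pi/3) + exp(-2*I*pi/3) = 0.)
Hence the multiplicities are chi_2: 1. Dimension check: dim(chi_4)*dim(chi_3) = 1*1 = 1 and sum (mult * dim) = 1*1 = 1.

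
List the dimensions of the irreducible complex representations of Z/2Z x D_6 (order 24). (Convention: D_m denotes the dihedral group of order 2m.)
Dimensions: 1, 1, 1, 1, 1, 1, 1, 1, 2, 2, 2, 2

Argument: There are 12 irreducibles (= number of conjugacy classes). Their dimensions d_i satisfy sum d_i^2 = |G| = 24: 1 + 1 + 1 + 1 + 1 + 1 + 1 + 1 + 4 + 4 + 4 + 4 = 24. (For the product with Z/2Z: each of the 2 1-dim characters of Z/2Z tensors with each irrep of D_6, giving 2 copies of each D_6-dimension.)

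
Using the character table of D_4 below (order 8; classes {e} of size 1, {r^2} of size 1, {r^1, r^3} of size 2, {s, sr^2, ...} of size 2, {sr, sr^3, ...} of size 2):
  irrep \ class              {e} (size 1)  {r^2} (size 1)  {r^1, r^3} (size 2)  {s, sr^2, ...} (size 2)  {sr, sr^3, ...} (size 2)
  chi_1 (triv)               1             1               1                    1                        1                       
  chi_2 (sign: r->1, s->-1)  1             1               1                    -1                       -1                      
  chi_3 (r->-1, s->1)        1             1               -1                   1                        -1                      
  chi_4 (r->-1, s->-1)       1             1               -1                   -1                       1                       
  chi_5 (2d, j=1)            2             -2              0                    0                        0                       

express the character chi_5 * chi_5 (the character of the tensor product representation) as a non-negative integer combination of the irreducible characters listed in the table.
chi_5 tensor chi_5 = chi_1 + chi_2 + chi_3 + chi_4 (all other irreducibles have multiplicity 0).

The character of a tensor product is the pointwise product (chi_5 * chi_5)(C) = chi_5(C) * chi_5(C):
  {e}: (2)*(2), {r^2}: (-2)*(-2), {r^1, r^3}: (0)*(0), {s, sr^2, ...}: (0)*(0), {sr, sr^3, ...}: (0)*(0)
so (chi_5 * chi_5) takes values
  {e} -> 4, {r^2} -> 4, {r^1, r^3} -> 0, {s, sr^2, ...} -> 0, {sr, sr^3, ...} -> 0.
Now take the inner product of this character with each irreducible chi from the table, <chi_5*chi_5, chi> = (1/8) sum_C |C| (chi_5*chi_5)(C) conj(chi(C)):
  <chi_5*chi_5, chi_1> = (1/8)[1*(4)*conj(1) + 1*(4)*conj(1) + 2*(0)*conj(1) + 2*(0)*conj(1) + 2*(0)*conj(1)]
      = (1/8)[(4) + (4) + (0) + (0) + (0)] = 8/8 = 1
  <chi_5*chi_5, chi_2> = (1/8)[1*(4)*conj(1) + 1*(4)*conj(1) + 2*(0)*conj(1) + 2*(0)*conj(-1) + 2*(0)*conj(-1)]
      = (1/8)[(4) + (4) + (0) + (0) + (0)] = 8/8 = 1
  <chi_5*chi_5, chi_3> = (1/8)[1*(4)*conj(1) + 1*(4)*conj(1) + 2*(0)*conj(-1) + 2*(0)*conj(1) + 2*(0)*conj(-1)]
      = (1/8)[(4) + (4) + (0) + (0) + (0)] = 8/8 = 1
  <chi_5*chi_5, chi_4> = (1/8)[1*(4)*conj(1) + 1*(4)*conj(1) + 2*(0)*conj(-1) + 2*(0)*conj(-1) + 2*(0)*conj(1)]
      = (1/8)[(4) + (4) + (0) + (0) + (0)] = 8/8 = 1
  <chi_5*chi_5, chi_5> = (1/8)[1*(4)*conj(2) + 1*(4)*conj(-2) + 2*(0)*conj(0) + 2*(0)*conj(0) + 2*(0)*conj(0)]
      = (1/8)[(8) + (-8) + (0) + (0) + (0)] = 0/8 = 0
Hence the multiplicities are chi_1: 1, chi_2: 1, chi_3: 1, chi_4: 1. Dimension check: dim(chi_5)*dim(chi_5) = 2*2 = 4 and sum (mult * dim) = 1*1 + 1*1 + 1*1 + 1*1 = 4.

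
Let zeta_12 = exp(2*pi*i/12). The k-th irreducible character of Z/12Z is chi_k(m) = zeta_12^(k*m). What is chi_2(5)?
chi_2(5) = zeta_12^10 = exp(-I*pi/3)

Why: chi_2(5) = zeta_12^(2*5) = zeta_12^10. Since zeta_12^12 = 1, this equals zeta_12^10 = exp(2*pi*i*10/12) = exp(-I*pi/3).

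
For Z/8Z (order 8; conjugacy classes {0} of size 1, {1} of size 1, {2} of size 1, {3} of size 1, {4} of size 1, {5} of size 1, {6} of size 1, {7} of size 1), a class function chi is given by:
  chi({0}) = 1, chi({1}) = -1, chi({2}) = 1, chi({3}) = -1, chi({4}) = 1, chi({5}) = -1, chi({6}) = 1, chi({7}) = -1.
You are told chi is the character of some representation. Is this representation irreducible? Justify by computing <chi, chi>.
Irreducible: <chi, chi> = 1.

<chi, chi> = (1/|G|) sum_C |C| * |chi(C)|^2 = (1/8)[1*|1|^2 + 1*|-1|^2 + 1*|1|^2 + 1*|-1|^2 + 1*|1|^2 + 1*|-1|^2 + 1*|1|^2 + 1*|-1|^2]
  = (1/8)[(1) + (1) + (1) + (1) + (1) + (1) + (1) + (1)] = 8/8 = 1.
(Exp terms are combined using exp(i*s)*conj(exp(i*t)) = exp(i*(s-t)), and sums of them are collapsed using the identity that for every m > 1 the m distinct m-th roots of unity sum to 0, e.g. 1 + exp(2*I*pi/3) + exp(-2*I*pi/3) = 0.)
A character is irreducible iff <chi, chi> = 1, so this representation is irreducible.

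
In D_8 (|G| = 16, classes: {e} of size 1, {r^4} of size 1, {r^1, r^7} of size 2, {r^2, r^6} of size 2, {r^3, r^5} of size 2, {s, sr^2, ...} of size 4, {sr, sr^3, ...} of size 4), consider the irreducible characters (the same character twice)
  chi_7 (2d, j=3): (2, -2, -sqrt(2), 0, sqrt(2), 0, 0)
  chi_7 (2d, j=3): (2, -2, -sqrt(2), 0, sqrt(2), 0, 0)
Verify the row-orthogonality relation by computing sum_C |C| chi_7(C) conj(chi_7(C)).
Sum = 16 = |G| = 16; so <chi_7, chi_7> = 1 (norm-1 confirms irreducibility).

Justification: Compute term by term over conjugacy classes (|C| * chi_7(C) * conj(chi_7(C))):
  1*(2)*conj(2) + 1*(-2)*conj(-2) + 2*(-sqrt(2))*conj(-sqrt(2)) + 2*(0)*conj(0) + 2*(sqrt(2))*conj(sqrt(2)) + 4*(0)*conj(0) + 4*(0)*conj(0)
  = (4) + (4) + (4) + (0) + (4) + (0) + (0)
  = 16.
Dividing by |G| = 16 gives 16/16 = 1, matching the row-orthogonality relation <chi_7, chi_7> = [chi_7 = chi_7].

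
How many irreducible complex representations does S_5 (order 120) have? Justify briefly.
7

Argument: The number of irreducible complex representations of a finite group equals its number of conjugacy classes. Conjugacy classes in S_5 correspond to cycle types, i.e. partitions of 5; there are p(5) = 7 of them, so S_5 (order 120) has exactly 7 irreducible complex representations.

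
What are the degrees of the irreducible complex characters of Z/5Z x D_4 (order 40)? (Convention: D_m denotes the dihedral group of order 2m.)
Dimensions: 1, 1, 1, 1, 1, 1, 1, 1, 1, 1, 1, 1, 1, 1, 1, 1, 1, 1, 1, 1, 2, 2, 2, 2, 2

Why: There are 25 irreducibles (= number of conjugacy classes). Their dimensions d_i satisfy sum d_i^2 = |G| = 40: 1 + 1 + 1 + 1 + 1 + 1 + 1 + 1 + 1 + 1 + 1 + 1 + 1 + 1 + 1 + 1 + 1 + 1 + 1 + 1 + 4 + 4 + 4 + 4 + 4 = 40. (For the product with Z/5Z: each of the 5 1-dim characters of Z/5Z tensors with each irrep of D_4, giving 5 copies of each D_4-dimension.)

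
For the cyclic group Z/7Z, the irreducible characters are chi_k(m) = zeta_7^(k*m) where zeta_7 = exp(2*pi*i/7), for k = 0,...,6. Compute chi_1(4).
chi_1(4) = zeta_7^4 = exp(-6*I*pi/7)

Explanation: chi_1(4) = zeta_7^(1*4) = zeta_7^4. Since zeta_7^7 = 1, this equals zeta_7^4 = exp(2*pi*i*4/7) = exp(-6*I*pi/7).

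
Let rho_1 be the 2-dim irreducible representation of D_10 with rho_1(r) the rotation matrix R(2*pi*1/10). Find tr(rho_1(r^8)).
chi_{rho_1}(r^8) = 2*cos(2*pi*1*8/10) = -1/2 + sqrt(5)/2

Reasoning: rho_1(r^8) is rotation by angle 2*pi*1*8/10, whose trace is 2*cos(2*pi*1*8/10) = -1/2 + sqrt(5)/2.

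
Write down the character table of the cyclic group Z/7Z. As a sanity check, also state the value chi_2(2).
Character table of Z/7Z (irreps indexed chi_0,...,chi_6 with chi_k(m) = zeta_7^(k*m), zeta_7 = exp(2*pi*i/7)):
  irrep \ class  {0} (size 1)  {1} (size 1)    {2} (size 1)    {3} (size 1)    {4} (size 1)    {5} (size 1)    {6} (size 1)  
  chi_0          1             1               1               1               1               1               1             
  chi_1          1             exp(2*I*pi/7)   exp(4*I*pi/7)   exp(6*I*pi/7)   exp(-6*I*pi/7)  exp(-4*I*pi/7)  exp(-2*I*pi/7)
  chi_2          1             exp(4*I*pi/7)   exp(-6*I*pi/7)  exp(-2*I*pi/7)  exp(2*I*pi/7)   exp(6*I*pi/7)   exp(-4*I*pi/7)
  chi_3          1             exp(6*I*pi/7)   exp(-2*I*pi/7)  exp(4*I*pi/7)   exp(-4*I*pi/7)  exp(2*I*pi/7)   exp(-6*I*pi/7)
  chi_4          1             exp(-6*I*pi/7)  exp(2*I*pi/7)   exp(-4*I*pi/7)  exp(4*I*pi/7)   exp(-2*I*pi/7)  exp(6*I*pi/7) 
  chi_5          1             exp(-4*I*pi/7)  exp(6*I*pi/7)   exp(2*I*pi/7)   exp(-2*I*pi/7)  exp(-6*I*pi/7)  exp(4*I*pi/7) 
  chi_6          1             exp(-2*I*pi/7)  exp(-4*I*pi/7)  exp(-6*I*pi/7)  exp(6*I*pi/7)   exp(4*I*pi/7)   exp(2*I*pi/7) 

Spot check: chi_2(2) = zeta_7^(2*2) = zeta_7^4 = exp(-6*I*pi/7).

Justification: Z/7Z is abelian, so all 7 irreducible complex representations are 1-dimensional. They are given by chi_k(m) = zeta_7^(k*m) for k = 0,...,6. Row orthogonality: sum_m chi_k(m) conj(chi_l(m)) = 7 * [k = l].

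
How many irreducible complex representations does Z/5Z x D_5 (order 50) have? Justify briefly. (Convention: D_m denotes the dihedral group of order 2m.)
20

Argument: The number of irreducible complex representations of a finite group equals its number of conjugacy classes. For a direct product, #classes(G x H) = #classes(G) * #classes(H). Z/5Z has 5 classes (abelian), D_5 has 4 classes, so 5 * 4 = 20, so Z/5Z x D_5 (order 50) has exactly 20 irreducible complex representations.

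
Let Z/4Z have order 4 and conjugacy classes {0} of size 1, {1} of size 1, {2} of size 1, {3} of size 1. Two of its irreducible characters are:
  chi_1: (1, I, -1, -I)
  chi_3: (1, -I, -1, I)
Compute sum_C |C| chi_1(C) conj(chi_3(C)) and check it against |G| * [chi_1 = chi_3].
Sum = 0; so <chi_1, chi_3> = 0 (distinct irreducibles are orthogonal).

Details: Compute term by term over conjugacy classes (|C| * chi_1(C) * conj(chi_3(C))):
  1*(1)*conj(1) + 1*(I)*conj(-I) + 1*(-1)*conj(-1) + 1*(-I)*conj(I)
  = (1) + (-1) + (1) + (-1)
  = 0.
(Exp terms are combined using exp(i*s)*conj(exp(i*t)) = exp(i*(s-t)), and sums of them are collapsed using the identity that for every m > 1 the m distinct m-th roots of unity sum to 0, e.g. 1 + exp(2*I*pi/3) + exp(-2*I*pi/3) = 0.)
Dividing by |G| = 4 gives 0/4 = 0, matching the row-orthogonality relation <chi_1, chi_3> = [chi_1 = chi_3].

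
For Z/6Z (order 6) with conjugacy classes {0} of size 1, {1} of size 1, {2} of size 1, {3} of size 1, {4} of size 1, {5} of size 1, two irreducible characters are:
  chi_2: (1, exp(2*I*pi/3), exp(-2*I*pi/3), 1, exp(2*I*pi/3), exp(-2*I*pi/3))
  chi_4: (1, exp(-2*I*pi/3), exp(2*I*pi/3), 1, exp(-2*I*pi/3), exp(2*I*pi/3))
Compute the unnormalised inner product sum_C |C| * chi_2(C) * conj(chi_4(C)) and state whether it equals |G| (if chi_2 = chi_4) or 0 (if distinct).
Sum = 0; so <chi_2, chi_4> = 0 (distinct irreducibles are orthogonal).

Details: Compute term by term over conjugacy classes (|C| * chi_2(C) * conj(chi_4(C))):
  1*(1)*conj(1) + 1*(exp(2*I*pi/3))*conj(exp(-2*I*pi/3)) + 1*(exp(-2*I*pi/3))*conj(exp(2*I*pi/3)) + 1*(1)*conj(1) + 1*(exp(2*I*pi/3))*conj(exp(-2*I*pi/3)) + 1*(exp(-2*I*pi/3))*conj(exp(2*I*pi/3))
  = (1) + (exp(-2*I*pi/3)) + (exp(2*I*pi/3)) + (1) + (exp(-2*I*pi/3)) + (exp(2*I*pi/3))
  = 0.
(Exp terms are combined using exp(i*s)*conj(exp(i*t)) = exp(i*(s-t)), and sums of them are collapsed using the identity that for every m > 1 the m distinct m-th roots of unity sum to 0, e.g. 1 + exp(2*I*pi/3) + exp(-2*I*pi/3) = 0.)
Dividing by |G| = 6 gives 0/6 = 0, matching the row-orthogonality relation <chi_2, chi_4> = [chi_2 = chi_4].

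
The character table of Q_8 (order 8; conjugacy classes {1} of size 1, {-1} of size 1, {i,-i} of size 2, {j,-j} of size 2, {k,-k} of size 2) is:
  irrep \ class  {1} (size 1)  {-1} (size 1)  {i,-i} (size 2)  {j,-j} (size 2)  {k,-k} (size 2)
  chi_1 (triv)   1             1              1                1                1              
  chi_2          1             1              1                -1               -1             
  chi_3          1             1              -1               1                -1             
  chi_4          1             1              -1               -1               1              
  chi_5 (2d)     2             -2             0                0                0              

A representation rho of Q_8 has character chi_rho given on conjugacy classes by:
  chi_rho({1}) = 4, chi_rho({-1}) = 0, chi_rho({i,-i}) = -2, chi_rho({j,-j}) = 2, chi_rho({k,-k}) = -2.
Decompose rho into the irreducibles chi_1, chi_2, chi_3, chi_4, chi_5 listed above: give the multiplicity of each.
Multiplicities: chi_1: 0, chi_2: 0, chi_3: 2, chi_4: 0, chi_5: 1.

Why: Use <chi_rho, chi> = (1/|G|) sum_C |C| * chi_rho(C) * conj(chi(C)) with |G| = 8 for each irreducible chi in the table:
  <chi_rho, chi_1> = (1/8)[1*(4)*conj(1) + 1*(0)*conj(1) + 2*(-2)*conj(1) + 2*(2)*conj(1) + 2*(-2)*conj(1)]
      = (1/8)[(4) + (0) + (-4) + (4) + (-4)] = 0/8 = 0
  <chi_rho, chi_2> = (1/8)[1*(4)*conj(1) + 1*(0)*conj(1) + 2*(-2)*conj(1) + 2*(2)*conj(-1) + 2*(-2)*conj(-1)]
      = (1/8)[(4) + (0) + (-4) + (-4) + (4)] = 0/8 = 0
  <chi_rho, chi_3> = (1/8)[1*(4)*conj(1) + 1*(0)*conj(1) + 2*(-2)*conj(-1) + 2*(2)*conj(1) + 2*(-2)*conj(-1)]
      = (1/8)[(4) + (0) + (4) + (4) + (4)] = 16/8 = 2
  <chi_rho, chi_4> = (1/8)[1*(4)*conj(1) + 1*(0)*conj(1) + 2*(-2)*conj(-1) + 2*(2)*conj(-1) + 2*(-2)*conj(1)]
      = (1/8)[(4) + (0) + (4) + (-4) + (-4)] = 0/8 = 0
  <chi_rho, chi_5> = (1/8)[1*(4)*conj(2) + 1*(0)*conj(-2) + 2*(-2)*conj(0) + 2*(2)*conj(0) + 2*(-2)*conj(0)]
      = (1/8)[(8) + (0) + (0) + (0) + (0)] = 8/8 = 1
Dimension check: dim(rho) = sum (mult * dim) = 0*1 + 0*1 + 2*1 + 0*1 + 1*2 = 4 = chi_rho(e) = 4.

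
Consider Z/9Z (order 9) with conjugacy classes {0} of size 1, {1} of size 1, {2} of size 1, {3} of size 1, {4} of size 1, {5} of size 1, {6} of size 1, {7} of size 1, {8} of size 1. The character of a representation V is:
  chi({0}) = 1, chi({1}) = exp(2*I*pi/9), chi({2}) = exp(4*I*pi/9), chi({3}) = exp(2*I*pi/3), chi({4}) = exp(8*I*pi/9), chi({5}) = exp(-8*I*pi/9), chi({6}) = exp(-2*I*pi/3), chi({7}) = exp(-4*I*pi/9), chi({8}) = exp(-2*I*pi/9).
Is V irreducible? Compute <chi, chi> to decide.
Irreducible: <chi, chi> = 1.

Derivation: <chi, chi> = (1/|G|) sum_C |C| * |chi(C)|^2 = (1/9)[1*|1|^2 + 1*|exp(2*I*pi/9)|^2 + 1*|exp(4*I*pi/9)|^2 + 1*|exp(2*I*pi/3)|^2 + 1*|exp(8*I*pi/9)|^2 + 1*|exp(-8*I*pi/9)|^2 + 1*|exp(-2*I*pi/3)|^2 + 1*|exp(-4*I*pi/9)|^2 + 1*|exp(-2*I*pi/9)|^2]
  = (1/9)[(1) + (1) + (1) + (1) + (1) + (1) + (1) + (1) + (1)] = 9/9 = 1.
(Exp terms are combined using exp(i*s)*conj(exp(i*t)) = exp(i*(s-t)), and sums of them are collapsed using the identity that for every m > 1 the m distinct m-th roots of unity sum to 0, e.g. 1 + exp(2*I*pi/3) + exp(-2*I*pi/3) = 0.)
A character is irreducible iff <chi, chi> = 1, so this representation is irreducible.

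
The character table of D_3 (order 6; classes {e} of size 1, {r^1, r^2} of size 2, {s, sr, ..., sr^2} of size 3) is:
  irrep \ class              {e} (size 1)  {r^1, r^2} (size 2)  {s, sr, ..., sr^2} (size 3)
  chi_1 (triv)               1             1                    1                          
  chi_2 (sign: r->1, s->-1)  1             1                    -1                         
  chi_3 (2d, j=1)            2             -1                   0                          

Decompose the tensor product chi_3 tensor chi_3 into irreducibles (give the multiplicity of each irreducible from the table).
chi_3 tensor chi_3 = chi_1 + chi_2 + chi_3 (all other irreducibles have multiplicity 0).

Explanation: The character of a tensor product is the pointwise product (chi_3 * chi_3)(C) = chi_3(C) * chi_3(C):
  {e}: (2)*(2), {r^1, r^2}: (-1)*(-1), {s, sr, ..., sr^2}: (0)*(0)
so (chi_3 * chi_3) takes values
  {e} -> 4, {r^1, r^2} -> 1, {s, sr, ..., sr^2} -> 0.
Now take the inner product of this character with each irreducible chi from the table, <chi_3*chi_3, chi> = (1/6) sum_C |C| (chi_3*chi_3)(C) conj(chi(C)):
  <chi_3*chi_3, chi_1> = (1/6)[1*(4)*conj(1) + 2*(1)*conj(1) + 3*(0)*conj(1)]
      = (1/6)[(4) + (2) + (0)] = 6/6 = 1
  <chi_3*chi_3, chi_2> = (1/6)[1*(4)*conj(1) + 2*(1)*conj(1) + 3*(0)*conj(-1)]
      = (1/6)[(4) + (2) + (0)] = 6/6 = 1
  <chi_3*chi_3, chi_3> = (1/6)[1*(4)*conj(2) + 2*(1)*conj(-1) + 3*(0)*conj(0)]
      = (1/6)[(8) + (-2) + (0)] = 6/6 = 1
Hence the multiplicities are chi_1: 1, chi_2: 1, chi_3: 1. Dimension check: dim(chi_3)*dim(chi_3) = 2*2 = 4 and sum (mult * dim) = 1*1 + 1*1 + 1*2 = 4.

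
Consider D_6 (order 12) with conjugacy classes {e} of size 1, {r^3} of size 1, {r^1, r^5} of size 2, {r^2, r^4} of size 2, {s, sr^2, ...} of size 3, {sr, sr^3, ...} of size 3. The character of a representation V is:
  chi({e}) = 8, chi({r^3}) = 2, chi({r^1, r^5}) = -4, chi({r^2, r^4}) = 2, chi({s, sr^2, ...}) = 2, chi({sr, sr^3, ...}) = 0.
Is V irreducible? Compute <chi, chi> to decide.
Not irreducible (reducible): <chi, chi> = 10 > 1.

Argument: <chi, chi> = (1/|G|) sum_C |C| * |chi(C)|^2 = (1/12)[1*|8|^2 + 1*|2|^2 + 2*|-4|^2 + 2*|2|^2 + 3*|2|^2 + 3*|0|^2]
  = (1/12)[(64) + (4) + (32) + (8) + (12) + (0)] = 120/12 = 10.
A character is irreducible iff <chi, chi> = 1, so this representation is reducible.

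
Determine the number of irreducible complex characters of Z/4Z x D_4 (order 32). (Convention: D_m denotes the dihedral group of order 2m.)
20

Reasoning: The number of irreducible complex representations of a finite group equals its number of conjugacy classes. For a direct product, #classes(G x H) = #classes(G) * #classes(H). Z/4Z has 4 classes (abelian), D_4 has 5 classes, so 4 * 5 = 20, so Z/4Z x D_4 (order 32) has exactly 20 irreducible complex representations.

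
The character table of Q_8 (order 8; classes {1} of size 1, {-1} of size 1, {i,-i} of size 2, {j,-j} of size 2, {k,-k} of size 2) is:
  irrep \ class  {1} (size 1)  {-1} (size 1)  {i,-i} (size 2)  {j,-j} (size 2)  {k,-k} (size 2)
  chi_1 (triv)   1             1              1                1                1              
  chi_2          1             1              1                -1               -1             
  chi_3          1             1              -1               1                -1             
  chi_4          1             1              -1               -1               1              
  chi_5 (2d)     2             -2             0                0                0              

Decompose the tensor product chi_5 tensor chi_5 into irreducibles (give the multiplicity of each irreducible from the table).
chi_5 tensor chi_5 = chi_1 + chi_2 + chi_3 + chi_4 (all other irreducibles have multiplicity 0).

Reasoning: The character of a tensor product is the pointwise product (chi_5 * chi_5)(C) = chi_5(C) * chi_5(C):
  {1}: (2)*(2), {-1}: (-2)*(-2), {i,-i}: (0)*(0), {j,-j}: (0)*(0), {k,-k}: (0)*(0)
so (chi_5 * chi_5) takes values
  {1} -> 4, {-1} -> 4, {i,-i} -> 0, {j,-j} -> 0, {k,-k} -> 0.
Now take the inner product of this character with each irreducible chi from the table, <chi_5*chi_5, chi> = (1/8) sum_C |C| (chi_5*chi_5)(C) conj(chi(C)):
  <chi_5*chi_5, chi_1> = (1/8)[1*(4)*conj(1) + 1*(4)*conj(1) + 2*(0)*conj(1) + 2*(0)*conj(1) + 2*(0)*conj(1)]
      = (1/8)[(4) + (4) + (0) + (0) + (0)] = 8/8 = 1
  <chi_5*chi_5, chi_2> = (1/8)[1*(4)*conj(1) + 1*(4)*conj(1) + 2*(0)*conj(1) + 2*(0)*conj(-1) + 2*(0)*conj(-1)]
      = (1/8)[(4) + (4) + (0) + (0) + (0)] = 8/8 = 1
  <chi_5*chi_5, chi_3> = (1/8)[1*(4)*conj(1) + 1*(4)*conj(1) + 2*(0)*conj(-1) + 2*(0)*conj(1) + 2*(0)*conj(-1)]
      = (1/8)[(4) + (4) + (0) + (0) + (0)] = 8/8 = 1
  <chi_5*chi_5, chi_4> = (1/8)[1*(4)*conj(1) + 1*(4)*conj(1) + 2*(0)*conj(-1) + 2*(0)*conj(-1) + 2*(0)*conj(1)]
      = (1/8)[(4) + (4) + (0) + (0) + (0)] = 8/8 = 1
  <chi_5*chi_5, chi_5> = (1/8)[1*(4)*conj(2) + 1*(4)*conj(-2) + 2*(0)*conj(0) + 2*(0)*conj(0) + 2*(0)*conj(0)]
      = (1/8)[(8) + (-8) + (0) + (0) + (0)] = 0/8 = 0
Hence the multiplicities are chi_1: 1, chi_2: 1, chi_3: 1, chi_4: 1. Dimension check: dim(chi_5)*dim(chi_5) = 2*2 = 4 and sum (mult * dim) = 1*1 + 1*1 + 1*1 + 1*1 = 4.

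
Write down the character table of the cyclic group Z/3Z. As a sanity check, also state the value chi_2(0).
Character table of Z/3Z (irreps indexed chi_0,...,chi_2 with chi_k(m) = zeta_3^(k*m), zeta_3 = exp(2*pi*i/3)):
  irrep \ class  {0} (size 1)  {1} (size 1)    {2} (size 1)  
  chi_0          1             1               1             
  chi_1          1             exp(2*I*pi/3)   exp(-2*I*pi/3)
  chi_2          1             exp(-2*I*pi/3)  exp(2*I*pi/3) 

Spot check: chi_2(0) = zeta_3^(2*0) = zeta_3^0 = 1.

Why: Z/3Z is abelian, so all 3 irreducible complex representations are 1-dimensional. They are given by chi_k(m) = zeta_3^(k*m) for k = 0,...,2. Row orthogonality: sum_m chi_k(m) conj(chi_l(m)) = 3 * [k = l].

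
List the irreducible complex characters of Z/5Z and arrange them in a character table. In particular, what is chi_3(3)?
Character table of Z/5Z (irreps indexed chi_0,...,chi_4 with chi_k(m) = zeta_5^(k*m), zeta_5 = exp(2*pi*i/5)):
  irrep \ class  {0} (size 1)  {1} (size 1)    {2} (size 1)    {3} (size 1)    {4} (size 1)  
  chi_0          1             1               1               1               1             
  chi_1          1             exp(2*I*pi/5)   exp(4*I*pi/5)   exp(-4*I*pi/5)  exp(-2*I*pi/5)
  chi_2          1             exp(4*I*pi/5)   exp(-2*I*pi/5)  exp(2*I*pi/5)   exp(-4*I*pi/5)
  chi_3          1             exp(-4*I*pi/5)  exp(2*I*pi/5)   exp(-2*I*pi/5)  exp(4*I*pi/5) 
  chi_4          1             exp(-2*I*pi/5)  exp(-4*I*pi/5)  exp(4*I*pi/5)   exp(2*I*pi/5) 

Spot check: chi_3(3) = zeta_5^(3*3) = zeta_5^9 = exp(-2*I*pi/5).

Argument: Z/5Z is abelian, so all 5 irreducible complex representations are 1-dimensional. They are given by chi_k(m) = zeta_5^(k*m) for k = 0,...,4. Row orthogonality: sum_m chi_k(m) conj(chi_l(m)) = 5 * [k = l].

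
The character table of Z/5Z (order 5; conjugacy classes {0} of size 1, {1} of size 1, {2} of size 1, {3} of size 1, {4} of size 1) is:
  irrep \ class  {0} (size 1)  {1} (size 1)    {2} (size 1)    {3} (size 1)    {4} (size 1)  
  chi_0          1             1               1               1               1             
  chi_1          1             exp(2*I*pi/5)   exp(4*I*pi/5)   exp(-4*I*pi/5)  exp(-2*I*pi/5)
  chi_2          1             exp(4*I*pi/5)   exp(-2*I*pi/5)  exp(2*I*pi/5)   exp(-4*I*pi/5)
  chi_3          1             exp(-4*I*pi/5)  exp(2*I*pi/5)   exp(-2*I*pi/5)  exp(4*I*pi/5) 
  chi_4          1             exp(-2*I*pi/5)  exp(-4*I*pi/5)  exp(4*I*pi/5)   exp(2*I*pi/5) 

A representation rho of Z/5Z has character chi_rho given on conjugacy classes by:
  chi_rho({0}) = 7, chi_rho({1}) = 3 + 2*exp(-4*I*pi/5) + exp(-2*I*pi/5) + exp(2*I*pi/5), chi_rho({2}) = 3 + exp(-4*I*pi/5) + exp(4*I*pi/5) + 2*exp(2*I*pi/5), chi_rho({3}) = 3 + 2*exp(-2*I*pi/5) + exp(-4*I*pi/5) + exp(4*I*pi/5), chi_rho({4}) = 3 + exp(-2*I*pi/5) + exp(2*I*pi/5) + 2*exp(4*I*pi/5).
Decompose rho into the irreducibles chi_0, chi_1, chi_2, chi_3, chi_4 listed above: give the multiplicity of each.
Multiplicities: chi_0: 3, chi_1: 1, chi_2: 0, chi_3: 2, chi_4: 1.

Use <chi_rho, chi> = (1/|G|) sum_C |C| * chi_rho(C) * conj(chi(C)) with |G| = 5 for each irreducible chi in the table:
  <chi_rho, chi_0> = (1/5)[1*(7)*conj(1) + 1*(3 + 2*exp(-4*I*pi/5) + exp(-2*I*pi/5) + exp(2*I*pi/5))*conj(1) + 1*(3 + exp(-4*I*pi/5) + exp(4*I*pi/5) + 2*exp(2*I*pi/5))*conj(1) + 1*(3 + 2*exp(-2*I*pi/5) + exp(-4*I*pi/5) + exp(4*I*pi/5))*conj(1) + 1*(3 + exp(-2*I*pi/5) + exp(2*I*pi/5) + 2*exp(4*I*pi/5))*conj(1)]
      = (1/5)[(7) + (3 + 2*exp(-4*I*pi/5) + exp(-2*I*pi/5) + exp(2*I*pi/5)) + (3 + exp(-4*I*pi/5) + exp(4*I*pi/5) + 2*exp(2*I*pi/5)) + (3 + 2*exp(-2*I*pi/5) + exp(-4*I*pi/5) + exp(4*I*pi/5)) + (3 + exp(-2*I*pi/5) + exp(2*I*pi/5) + 2*exp(4*I*pi/5))] = 15/5 = 3
  <chi_rho, chi_1> = (1/5)[1*(7)*conj(1) + 1*(3 + 2*exp(-4*I*pi/5) + exp(-2*I*pi/5) + exp(2*I*pi/5))*conj(exp(2*I*pi/5)) + 1*(3 + exp(-4*I*pi/5) + exp(4*I*pi/5) + 2*exp(2*I*pi/5))*conj(exp(4*I*pi/5)) + 1*(3 + 2*exp(-2*I*pi/5) + exp(-4*I*pi/5) + exp(4*I*pi/5))*conj(exp(-4*I*pi/5)) + 1*(3 + exp(-2*I*pi/5) + exp(2*I*pi/5) + 2*exp(4*I*pi/5))*conj(exp(-2*I*pi/5))]
      = (1/5)[(7) + (1 + 3*exp(-2*I*pi/5) + exp(-4*I*pi/5) + 2*exp(4*I*pi/5)) + (1 + 2*exp(-2*I*pi/5) + 3*exp(-4*I*pi/5) + exp(2*I*pi/5)) + (1 + exp(-2*I*pi/5) + 3*exp(4*I*pi/5) + 2*exp(2*I*pi/5)) + (1 + 2*exp(-4*I*pi/5) + exp(4*I*pi/5) + 3*exp(2*I*pi/5))] = 5/5 = 1
  <chi_rho, chi_2> = (1/5)[1*(7)*conj(1) + 1*(3 + 2*exp(-4*I*pi/5) + exp(-2*I*pi/5) + exp(2*I*pi/5))*conj(exp(4*I*pi/5)) + 1*(3 + exp(-4*I*pi/5) + exp(4*I*pi/5) + 2*exp(2*I*pi/5))*conj(exp(-2*I*pi/5)) + 1*(3 + 2*exp(-2*I*pi/5) + exp(-4*I*pi/5) + exp(4*I*pi/5))*conj(exp(2*I*pi/5)) + 1*(3 + exp(-2*I*pi/5) + exp(2*I*pi/5) + 2*exp(4*I*pi/5))*conj(exp(-4*I*pi/5))]
      = (1/5)[(7) + (3*exp(-4*I*pi/5) + exp(-2*I*pi/5) + exp(4*I*pi/5) + 2*exp(2*I*pi/5)) + (exp(-2*I*pi/5) + exp(-4*I*pi/5) + 2*exp(4*I*pi/5) + 3*exp(2*I*pi/5)) + (3*exp(-2*I*pi/5) + 2*exp(-4*I*pi/5) + exp(4*I*pi/5) + exp(2*I*pi/5)) + (2*exp(-2*I*pi/5) + exp(-4*I*pi/5) + exp(2*I*pi/5) + 3*exp(4*I*pi/5))] = 0/5 = 0
  <chi_rho, chi_3> = (1/5)[1*(7)*conj(1) + 1*(3 + 2*exp(-4*I*pi/5) + exp(-2*I*pi/5) + exp(2*I*pi/5))*conj(exp(-4*I*pi/5)) + 1*(3 + exp(-4*I*pi/5) + exp(4*I*pi/5) + 2*exp(2*I*pi/5))*conj(exp(2*I*pi/5)) + 1*(3 + 2*exp(-2*I*pi/5) + exp(-4*I*pi/5) + exp(4*I*pi/5))*conj(exp(-2*I*pi/5)) + 1*(3 + exp(-2*I*pi/5) + exp(2*I*pi/5) + 2*exp(4*I*pi/5))*conj(exp(4*I*pi/5))]
      = (1/5)[(7) + (2 + exp(-4*I*pi/5) + exp(2*I*pi/5) + 3*exp(4*I*pi/5)) + (2 + 3*exp(-2*I*pi/5) + exp(4*I*pi/5) + exp(2*I*pi/5)) + (2 + exp(-2*I*pi/5) + exp(-4*I*pi/5) + 3*exp(2*I*pi/5)) + (2 + 3*exp(-4*I*pi/5) + exp(-2*I*pi/5) + exp(4*I*pi/5))] = 10/5 = 2
  <chi_rho, chi_4> = (1/5)[1*(7)*conj(1) + 1*(3 + 2*exp(-4*I*pi/5) + exp(-2*I*pi/5) + exp(2*I*pi/5))*conj(exp(-2*I*pi/5)) + 1*(3 + exp(-4*I*pi/5) + exp(4*I*pi/5) + 2*exp(2*I*pi/5))*conj(exp(-4*I*pi/5)) + 1*(3 + 2*exp(-2*I*pi/5) + exp(-4*I*pi/5) + exp(4*I*pi/5))*conj(exp(4*I*pi/5)) + 1*(3 + exp(-2*I*pi/5) + exp(2*I*pi/5) + 2*exp(4*I*pi/5))*conj(exp(2*I*pi/5))]
      = (1/5)[(7) + (1 + 2*exp(-2*I*pi/5) + exp(4*I*pi/5) + 3*exp(2*I*pi/5)) + (1 + 2*exp(-4*I*pi/5) + exp(-2*I*pi/5) + 3*exp(4*I*pi/5)) + (1 + 3*exp(-4*I*pi/5) + exp(2*I*pi/5) + 2*exp(4*I*pi/5)) + (1 + 3*exp(-2*I*pi/5) + exp(-4*I*pi/5) + 2*exp(2*I*pi/5))] = 5/5 = 1
(Exp terms are combined using exp(i*s)*conj(exp(i*t)) = exp(i*(s-t)), and sums of them are collapsed using the identity that for every m > 1 the m distinct m-th roots of unity sum to 0, e.g. 1 + exp(2*I*pi/3) + exp(-2*I*pi/3) = 0.)
Dimension check: dim(rho) = sum (mult * dim) = 3*1 + 1*1 + 0*1 + 2*1 + 1*1 = 7 = chi_rho(e) = 7.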